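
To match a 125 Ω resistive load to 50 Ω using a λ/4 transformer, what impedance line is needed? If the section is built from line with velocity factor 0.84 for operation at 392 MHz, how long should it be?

Z_qwt = √(Z_0·R_L) = √(50 × 125) = √6250
λ = 0.84·c/f = 0.643 m, so l = λ/4 = 0.161 m

Z_qwt ≈ 79.1 Ω; length ≈ 16.1 cm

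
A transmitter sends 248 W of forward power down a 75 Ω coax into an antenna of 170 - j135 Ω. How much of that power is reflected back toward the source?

P_reflected ≈ 86.4 W

|Γ| = |(95 − j135)/(245 − j135)| = 0.59
|Γ|² = 0.348
P_refl = |Γ|²·P_inc = 86.4 W, P_del = (1 − |Γ|²)·P_inc = 162 W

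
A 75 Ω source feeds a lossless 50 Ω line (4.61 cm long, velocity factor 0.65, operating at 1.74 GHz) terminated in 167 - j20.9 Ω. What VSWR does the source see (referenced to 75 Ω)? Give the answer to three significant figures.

λ = v/f = 0.65·c / 1.74 GHz = 0.112 m
βl = 2π·l/λ = 2π × 0.411 = 148°
tan(βl) = -0.623
Z_in = Z_0·(Z_L + jZ_0·tanβl)/(Z_0 + jZ_L·tanβl) = 47.6 + j63.4 Ω
Γ_s = (Z_in − Z_s)/(Z_in + Z_s) = (-27.4 + j63.4)/(123 + j63.4), |Γ_s| = 0.501
VSWR = (1 + |Γ_s|)/(1 − |Γ_s|)

VSWR ≈ 3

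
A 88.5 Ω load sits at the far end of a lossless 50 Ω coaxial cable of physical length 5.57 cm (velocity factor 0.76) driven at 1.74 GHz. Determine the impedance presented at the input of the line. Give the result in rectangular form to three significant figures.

λ = v/f = 0.76·c / 1.74 GHz = 0.131 m
βl = 2π·l/λ = 2π × 0.425 = 153°
tan(βl) = tan(153°) = -0.509
Z_in = Z_0·(Z_L + jZ_0·tanβl)/(Z_0 + jZ_L·tanβl)
     = 50·(88.5 − j25.4)/(50 − j45)

Z_in ≈ 61.5 + j30 Ω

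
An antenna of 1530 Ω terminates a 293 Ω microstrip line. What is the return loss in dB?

RL ≈ 3.37 dB

Γ = (1530 − 293)/(1530 + 293) = 0.679
RL = −20·log₁₀|Γ| = −20·log₁₀(0.679)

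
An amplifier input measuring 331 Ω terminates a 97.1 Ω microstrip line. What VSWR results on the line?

For a purely resistive load, VSWR = R_L/Z_0 or Z_0/R_L (whichever > 1) = 331/97.1

VSWR ≈ 3.41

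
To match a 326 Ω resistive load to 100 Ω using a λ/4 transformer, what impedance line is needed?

Z_qwt ≈ 181 Ω

Z_qwt = √(Z_0·R_L) = √(100 × 326) = √32600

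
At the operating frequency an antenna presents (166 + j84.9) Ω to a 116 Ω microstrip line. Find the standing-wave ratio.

Γ = (Z_L − Z_0)/(Z_L + Z_0) = (50 + j84.9)/(282 + j84.9)
|Γ| = 98.5/295 = 0.335
VSWR = (1 + |Γ|)/(1 − |Γ|) = 1.33/0.665

VSWR ≈ 2.01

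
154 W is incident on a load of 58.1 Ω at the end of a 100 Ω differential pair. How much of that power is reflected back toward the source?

Γ = (58.1 − 100)/(58.1 + 100) = -0.265
|Γ|² = 0.0702
P_refl = |Γ|²·P_inc = 10.8 W, P_del = (1 − |Γ|²)·P_inc = 143 W

P_reflected ≈ 10.8 W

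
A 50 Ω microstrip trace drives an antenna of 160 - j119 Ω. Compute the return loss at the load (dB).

RL ≈ 3.46 dB

Γ = (110 − j119)/(210 − j119), |Γ| = 0.671
RL = −20·log₁₀|Γ| = −20·log₁₀(0.671)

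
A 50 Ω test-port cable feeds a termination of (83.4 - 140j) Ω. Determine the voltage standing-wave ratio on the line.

VSWR ≈ 6.82

Γ = (Z_L − Z_0)/(Z_L + Z_0) = (33.4 − j140)/(133.4 − j140)
|Γ| = 144/193 = 0.744
VSWR = (1 + |Γ|)/(1 − |Γ|) = 1.74/0.256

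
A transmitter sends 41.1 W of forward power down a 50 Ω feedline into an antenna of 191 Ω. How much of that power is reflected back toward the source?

P_reflected ≈ 14.1 W

Γ = (191 − 50)/(191 + 50) = 0.585
|Γ|² = 0.342
P_refl = |Γ|²·P_inc = 14.1 W, P_del = (1 − |Γ|²)·P_inc = 27 W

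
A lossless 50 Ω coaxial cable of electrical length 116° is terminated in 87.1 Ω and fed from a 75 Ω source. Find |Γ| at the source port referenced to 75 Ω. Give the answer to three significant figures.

tan(βl) = -2.05
Z_in = Z_0·(Z_L + jZ_0·tanβl)/(Z_0 + jZ_L·tanβl) = 32.9 + j15.2 Ω
Γ_s = (Z_in − Z_s)/(Z_in + Z_s) = (-42.1 + j15.2)/(108 + j15.2), |Γ_s| = 0.41

|Γ| ≈ 0.41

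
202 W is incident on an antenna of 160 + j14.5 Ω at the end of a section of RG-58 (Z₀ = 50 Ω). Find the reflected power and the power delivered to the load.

|Γ| = |(110 + j14.5)/(210 + j14.5)| = 0.527
|Γ|² = 0.278
P_refl = |Γ|²·P_inc = 56.1 W, P_del = (1 − |Γ|²)·P_inc = 146 W

P_reflected ≈ 56.1 W; P_delivered ≈ 146 W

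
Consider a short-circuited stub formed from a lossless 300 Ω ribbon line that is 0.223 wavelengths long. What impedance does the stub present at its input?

Z_in ≈ +j1750 Ω

βl = 2π × 0.223 = 80.3°
tan(βl) = 5.84
For a short-circuited stub, Z_in = jZ_0·tan(βl)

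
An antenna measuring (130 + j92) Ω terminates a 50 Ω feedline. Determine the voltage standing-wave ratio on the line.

VSWR ≈ 4.04

Γ = (Z_L − Z_0)/(Z_L + Z_0) = (80 + j92)/(180 + j92)
|Γ| = 122/202 = 0.603
VSWR = (1 + |Γ|)/(1 − |Γ|) = 1.6/0.397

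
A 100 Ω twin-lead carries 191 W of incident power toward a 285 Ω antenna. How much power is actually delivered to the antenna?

Γ = (285 − 100)/(285 + 100) = 0.481
|Γ|² = 0.231
P_refl = |Γ|²·P_inc = 44.1 W, P_del = (1 − |Γ|²)·P_inc = 147 W

P_delivered ≈ 147 W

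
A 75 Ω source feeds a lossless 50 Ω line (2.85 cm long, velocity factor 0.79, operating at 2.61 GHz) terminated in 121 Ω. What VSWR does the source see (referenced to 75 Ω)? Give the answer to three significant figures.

λ = v/f = 0.79·c / 2.61 GHz = 0.0908 m
βl = 2π·l/λ = 2π × 0.314 = 113°
tan(βl) = -2.36
Z_in = Z_0·(Z_L + jZ_0·tanβl)/(Z_0 + jZ_L·tanβl) = 23.7 + j17.1 Ω
Γ_s = (Z_in − Z_s)/(Z_in + Z_s) = (-51.3 + j17.1)/(98.7 + j17.1), |Γ_s| = 0.54
VSWR = (1 + |Γ_s|)/(1 − |Γ_s|)

VSWR ≈ 3.35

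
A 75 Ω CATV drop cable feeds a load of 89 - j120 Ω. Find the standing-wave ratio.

VSWR ≈ 3.93

Γ = (Z_L − Z_0)/(Z_L + Z_0) = (14 − j120)/(164 − j120)
|Γ| = 121/203 = 0.595
VSWR = (1 + |Γ|)/(1 − |Γ|) = 1.59/0.405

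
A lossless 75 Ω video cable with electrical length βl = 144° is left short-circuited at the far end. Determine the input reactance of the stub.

tan(βl) = -0.727
For a short-circuited stub, Z_in = jZ_0·tan(βl)

X_in ≈ -54.5 Ω (capacitive)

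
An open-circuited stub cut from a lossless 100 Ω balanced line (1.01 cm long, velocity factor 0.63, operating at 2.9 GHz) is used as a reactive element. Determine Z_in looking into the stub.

λ = v/f = 0.63·c / 2.9 GHz = 0.0652 m
βl = 2π·l/λ = 2π × 0.155 = 55.8°
tan(βl) = 1.47
For an open-circuited stub, Z_in = −jZ_0·cot(βl) = −jZ_0/tan(βl)

Z_in ≈ −j68 Ω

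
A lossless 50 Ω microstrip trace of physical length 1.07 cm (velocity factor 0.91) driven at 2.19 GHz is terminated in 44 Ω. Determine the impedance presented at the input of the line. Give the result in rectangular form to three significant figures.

λ = v/f = 0.91·c / 2.19 GHz = 0.125 m
βl = 2π·l/λ = 2π × 0.0858 = 30.9°
tan(βl) = tan(30.9°) = 0.599
Z_in = Z_0·(Z_L + jZ_0·tanβl)/(Z_0 + jZ_L·tanβl)
     = 50·(44 + j29.9)/(50 + j26.3)

Z_in ≈ 46.8 + j5.29 Ω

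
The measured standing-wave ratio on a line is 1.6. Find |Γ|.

|Γ| ≈ 0.231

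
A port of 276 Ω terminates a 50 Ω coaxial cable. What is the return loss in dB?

Γ = (276 − 50)/(276 + 50) = 0.693
RL = −20·log₁₀|Γ| = −20·log₁₀(0.693)

RL ≈ 3.18 dB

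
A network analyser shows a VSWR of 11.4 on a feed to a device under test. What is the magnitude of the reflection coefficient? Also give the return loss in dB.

|Γ| = (S − 1)/(S + 1) = (11.4 − 1)/(11.4 + 1) = 10.4/12.4
RL = −20·log₁₀|Γ| = −20·log₁₀(0.839)

|Γ| ≈ 0.839; return loss ≈ 1.53 dB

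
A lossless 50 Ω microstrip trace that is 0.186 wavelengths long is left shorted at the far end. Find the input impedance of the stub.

βl = 2π × 0.186 = 67°
tan(βl) = 2.35
For a shorted stub, Z_in = jZ_0·tan(βl)

Z_in ≈ +j118 Ω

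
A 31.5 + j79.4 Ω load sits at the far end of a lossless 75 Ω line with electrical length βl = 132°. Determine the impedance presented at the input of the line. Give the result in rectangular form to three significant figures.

tan(βl) = tan(132°) = -1.11
Z_in = Z_0·(Z_L + jZ_0·tanβl)/(Z_0 + jZ_L·tanβl)
     = 75·(31.5 − j3.9)/(163 − j35)

Z_in ≈ 14.2 + j1.26 Ω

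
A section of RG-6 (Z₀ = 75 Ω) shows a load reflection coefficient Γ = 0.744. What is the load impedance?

Z_L ≈ 511 Ω

Z_L = Z_0·(1 + Γ)/(1 − Γ) = 75·(1.74)/(0.256)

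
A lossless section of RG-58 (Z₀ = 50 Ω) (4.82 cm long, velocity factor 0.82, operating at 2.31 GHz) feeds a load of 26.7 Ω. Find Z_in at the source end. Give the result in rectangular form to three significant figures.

λ = v/f = 0.82·c / 2.31 GHz = 0.106 m
βl = 2π·l/λ = 2π × 0.453 = 163°
tan(βl) = tan(163°) = -0.307
Z_in = Z_0·(Z_L + jZ_0·tanβl)/(Z_0 + jZ_L·tanβl)
     = 50·(26.7 − j15.3)/(50 − j8.19)

Z_in ≈ 28.5 − j10.7 Ω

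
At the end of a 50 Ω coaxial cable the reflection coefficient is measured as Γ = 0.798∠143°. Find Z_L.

Z_L ≈ 6.24 + j16.5 Ω

Z_L = Z_0·(1 + Γ)/(1 − Γ) = 50·(0.363 + j0.48)/(1.64 − j0.48)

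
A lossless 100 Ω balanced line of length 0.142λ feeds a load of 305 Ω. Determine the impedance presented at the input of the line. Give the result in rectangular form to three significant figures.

Z_in ≈ 50.6 − j67.3 Ω

βl = 2π × 0.142 = 51.1°
tan(βl) = tan(51.1°) = 1.24
Z_in = Z_0·(Z_L + jZ_0·tanβl)/(Z_0 + jZ_L·tanβl)
     = 100·(305 + j124)/(100 + j378)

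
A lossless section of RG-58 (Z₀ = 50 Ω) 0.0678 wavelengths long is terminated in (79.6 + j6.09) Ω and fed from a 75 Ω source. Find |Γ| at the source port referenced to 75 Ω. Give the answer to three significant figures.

|Γ| ≈ 0.156

βl = 2π × 0.0678 = 24.4°
tan(βl) = 0.454
Z_in = Z_0·(Z_L + jZ_0·tanβl)/(Z_0 + jZ_L·tanβl) = 67.9 − j21.4 Ω
Γ_s = (Z_in − Z_s)/(Z_in + Z_s) = (-7.13 − j21.4)/(143 − j21.4), |Γ_s| = 0.156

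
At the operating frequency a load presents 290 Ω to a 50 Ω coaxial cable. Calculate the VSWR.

VSWR ≈ 5.8

Γ = (290 − 50)/(290 + 50) = 0.706
VSWR = (1 + 0.706)/(1 − 0.706)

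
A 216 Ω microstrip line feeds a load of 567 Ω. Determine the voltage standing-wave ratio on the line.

Γ = (567 − 216)/(567 + 216) = 0.448
VSWR = (1 + 0.448)/(1 − 0.448)

VSWR ≈ 2.62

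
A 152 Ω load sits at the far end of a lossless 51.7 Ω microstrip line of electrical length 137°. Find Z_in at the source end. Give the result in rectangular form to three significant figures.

tan(βl) = tan(137°) = -0.933
Z_in = Z_0·(Z_L + jZ_0·tanβl)/(Z_0 + jZ_L·tanβl)
     = 51.7·(152 − j48.2)/(51.7 − j142)

Z_in ≈ 33.4 + j43.3 Ω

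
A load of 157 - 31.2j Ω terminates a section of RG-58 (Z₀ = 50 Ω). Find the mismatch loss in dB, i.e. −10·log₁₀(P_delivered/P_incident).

Γ = (107 − j31.2)/(207 − j31.2), |Γ| = 0.532
|Γ|² = 0.283, so P_del/P_inc = 1 − |Γ|² = 0.717
ML = −10·log₁₀(1 − |Γ|²)

mismatch loss ≈ 1.45 dB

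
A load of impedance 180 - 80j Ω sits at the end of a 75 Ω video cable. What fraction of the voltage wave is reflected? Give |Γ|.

|Γ| ≈ 0.494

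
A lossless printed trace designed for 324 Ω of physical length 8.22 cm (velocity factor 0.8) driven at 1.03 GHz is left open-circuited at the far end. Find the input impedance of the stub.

λ = v/f = 0.8·c / 1.03 GHz = 0.233 m
βl = 2π·l/λ = 2π × 0.353 = 127°
tan(βl) = -1.33
For an open-circuited stub, Z_in = −jZ_0·cot(βl) = −jZ_0/tan(βl)

Z_in ≈ +j244 Ω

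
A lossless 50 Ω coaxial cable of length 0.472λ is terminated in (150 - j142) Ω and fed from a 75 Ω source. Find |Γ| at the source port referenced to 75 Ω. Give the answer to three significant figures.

|Γ| ≈ 0.592

βl = 2π × 0.472 = 170°
tan(βl) = -0.178
Z_in = Z_0·(Z_L + jZ_0·tanβl)/(Z_0 + jZ_L·tanβl) = 292 + j9.98 Ω
Γ_s = (Z_in − Z_s)/(Z_in + Z_s) = (217 + j9.98)/(367 + j9.98), |Γ_s| = 0.592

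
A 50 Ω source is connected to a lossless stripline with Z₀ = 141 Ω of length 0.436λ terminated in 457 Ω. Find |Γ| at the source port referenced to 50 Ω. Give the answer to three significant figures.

βl = 2π × 0.436 = 157°
tan(βl) = -0.425
Z_in = Z_0·(Z_L + jZ_0·tanβl)/(Z_0 + jZ_L·tanβl) = 186 + j197 Ω
Γ_s = (Z_in − Z_s)/(Z_in + Z_s) = (136 + j197)/(236 + j197), |Γ_s| = 0.778

|Γ| ≈ 0.778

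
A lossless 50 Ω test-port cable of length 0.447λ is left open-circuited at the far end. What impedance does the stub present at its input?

βl = 2π × 0.447 = 161°
tan(βl) = -0.346
For an open-circuited stub, Z_in = −jZ_0·cot(βl) = −jZ_0/tan(βl)

Z_in ≈ +j145 Ω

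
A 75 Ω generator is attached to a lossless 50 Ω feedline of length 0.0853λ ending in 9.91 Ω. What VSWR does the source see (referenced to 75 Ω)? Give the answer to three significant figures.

VSWR ≈ 6.49

βl = 2π × 0.0853 = 30.7°
tan(βl) = 0.594
Z_in = Z_0·(Z_L + jZ_0·tanβl)/(Z_0 + jZ_L·tanβl) = 13.2 + j28.1 Ω
Γ_s = (Z_in − Z_s)/(Z_in + Z_s) = (-61.8 + j28.1)/(88.2 + j28.1), |Γ_s| = 0.733
VSWR = (1 + |Γ_s|)/(1 − |Γ_s|)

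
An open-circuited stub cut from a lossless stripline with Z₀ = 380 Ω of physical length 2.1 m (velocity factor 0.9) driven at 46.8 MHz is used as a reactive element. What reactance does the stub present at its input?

X_in ≈ 331 Ω (inductive)

λ = v/f = 0.9·c / 46.8 MHz = 5.77 m
βl = 2π·l/λ = 2π × 0.364 = 131°
tan(βl) = -1.15
For an open-circuited stub, Z_in = −jZ_0·cot(βl) = −jZ_0/tan(βl)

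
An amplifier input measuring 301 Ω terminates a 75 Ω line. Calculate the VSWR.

Γ = (301 − 75)/(301 + 75) = 0.601
VSWR = (1 + 0.601)/(1 − 0.601)

VSWR ≈ 4.01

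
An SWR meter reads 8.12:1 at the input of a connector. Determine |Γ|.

|Γ| ≈ 0.781

|Γ| = (S − 1)/(S + 1) = (8.12 − 1)/(8.12 + 1) = 7.12/9.12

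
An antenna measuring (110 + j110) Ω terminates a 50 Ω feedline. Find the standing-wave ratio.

VSWR ≈ 4.64

Γ = (Z_L − Z_0)/(Z_L + Z_0) = (60 + j110)/(160 + j110)
|Γ| = 125/194 = 0.645
VSWR = (1 + |Γ|)/(1 − |Γ|) = 1.65/0.355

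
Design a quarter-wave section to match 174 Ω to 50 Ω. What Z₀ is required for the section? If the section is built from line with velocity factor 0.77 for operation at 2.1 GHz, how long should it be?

Z_qwt ≈ 93.3 Ω; length ≈ 2.75 cm

Z_qwt = √(Z_0·R_L) = √(50 × 174) = √8700
λ = 0.77·c/f = 0.11 m, so l = λ/4 = 0.0275 m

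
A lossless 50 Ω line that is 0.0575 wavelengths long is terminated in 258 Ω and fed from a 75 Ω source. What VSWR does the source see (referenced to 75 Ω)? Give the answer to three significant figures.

VSWR ≈ 4

βl = 2π × 0.0575 = 20.7°
tan(βl) = 0.378
Z_in = Z_0·(Z_L + jZ_0·tanβl)/(Z_0 + jZ_L·tanβl) = 61.4 − j101 Ω
Γ_s = (Z_in − Z_s)/(Z_in + Z_s) = (-13.6 − j101)/(136 − j101), |Γ_s| = 0.6
VSWR = (1 + |Γ_s|)/(1 − |Γ_s|)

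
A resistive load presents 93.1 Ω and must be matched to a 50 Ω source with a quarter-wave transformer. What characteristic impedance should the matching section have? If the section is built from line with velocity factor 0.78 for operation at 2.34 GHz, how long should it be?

Z_qwt ≈ 68.2 Ω; length ≈ 2.5 cm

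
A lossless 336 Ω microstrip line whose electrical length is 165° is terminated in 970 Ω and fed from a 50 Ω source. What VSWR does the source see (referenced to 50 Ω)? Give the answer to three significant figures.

VSWR ≈ 18.3

tan(βl) = -0.268
Z_in = Z_0·(Z_L + jZ_0·tanβl)/(Z_0 + jZ_L·tanβl) = 650 + j413 Ω
Γ_s = (Z_in − Z_s)/(Z_in + Z_s) = (600 + j413)/(700 + j413), |Γ_s| = 0.896
VSWR = (1 + |Γ_s|)/(1 − |Γ_s|)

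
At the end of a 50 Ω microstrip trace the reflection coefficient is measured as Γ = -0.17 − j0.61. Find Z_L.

Z_L = Z_0·(1 + Γ)/(1 − Γ) = 50·(0.83 − j0.61)/(1.17 + j0.61)

Z_L ≈ 17.2 − j35 Ω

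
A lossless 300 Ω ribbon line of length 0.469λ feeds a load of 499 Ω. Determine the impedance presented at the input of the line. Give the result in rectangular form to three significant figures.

βl = 2π × 0.469 = 169°
tan(βl) = tan(169°) = -0.197
Z_in = Z_0·(Z_L + jZ_0·tanβl)/(Z_0 + jZ_L·tanβl)
     = 300·(499 − j59.2)/(300 − j98.4)

Z_in ≈ 468 + j94.4 Ω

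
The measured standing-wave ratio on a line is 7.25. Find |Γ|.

|Γ| = (S − 1)/(S + 1) = (7.25 − 1)/(7.25 + 1) = 6.25/8.25

|Γ| ≈ 0.758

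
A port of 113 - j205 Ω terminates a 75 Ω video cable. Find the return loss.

RL ≈ 2.5 dB

Γ = (38 − j205)/(188 − j205), |Γ| = 0.75
RL = −20·log₁₀|Γ| = −20·log₁₀(0.75)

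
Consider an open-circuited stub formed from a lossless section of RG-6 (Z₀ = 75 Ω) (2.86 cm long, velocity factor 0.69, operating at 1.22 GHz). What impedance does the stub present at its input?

λ = v/f = 0.69·c / 1.22 GHz = 0.17 m
βl = 2π·l/λ = 2π × 0.169 = 60.7°
tan(βl) = 1.78
For an open-circuited stub, Z_in = −jZ_0·cot(βl) = −jZ_0/tan(βl)

Z_in ≈ −j42.1 Ω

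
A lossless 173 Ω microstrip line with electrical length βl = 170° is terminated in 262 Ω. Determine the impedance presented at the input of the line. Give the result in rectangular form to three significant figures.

Z_in ≈ 252 + j36.8 Ω

tan(βl) = tan(170°) = -0.176
Z_in = Z_0·(Z_L + jZ_0·tanβl)/(Z_0 + jZ_L·tanβl)
     = 173·(262 − j30.5)/(173 − j46.2)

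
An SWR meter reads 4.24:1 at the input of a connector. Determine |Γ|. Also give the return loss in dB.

|Γ| ≈ 0.618; return loss ≈ 4.18 dB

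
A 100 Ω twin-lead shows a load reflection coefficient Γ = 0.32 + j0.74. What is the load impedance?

Z_L = Z_0·(1 + Γ)/(1 − Γ) = 100·(1.32 + j0.74)/(0.68 − j0.74)

Z_L ≈ 34.7 + j147 Ω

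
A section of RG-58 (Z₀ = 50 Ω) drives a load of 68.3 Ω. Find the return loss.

Γ = (68.3 − 50)/(68.3 + 50) = 0.155
RL = −20·log₁₀|Γ| = −20·log₁₀(0.155)

RL ≈ 16.2 dB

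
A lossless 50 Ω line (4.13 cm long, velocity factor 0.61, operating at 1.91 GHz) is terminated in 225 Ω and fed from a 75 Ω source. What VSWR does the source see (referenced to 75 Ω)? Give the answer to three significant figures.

VSWR ≈ 3.69

λ = v/f = 0.61·c / 1.91 GHz = 0.0958 m
βl = 2π·l/λ = 2π × 0.431 = 155°
tan(βl) = -0.462
Z_in = Z_0·(Z_L + jZ_0·tanβl)/(Z_0 + jZ_L·tanβl) = 51.2 + j83.5 Ω
Γ_s = (Z_in − Z_s)/(Z_in + Z_s) = (-23.8 + j83.5)/(126 + j83.5), |Γ_s| = 0.574
VSWR = (1 + |Γ_s|)/(1 − |Γ_s|)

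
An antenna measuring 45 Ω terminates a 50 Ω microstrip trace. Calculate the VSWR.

VSWR ≈ 1.11

For a purely resistive load, VSWR = R_L/Z_0 or Z_0/R_L (whichever > 1) = 50/45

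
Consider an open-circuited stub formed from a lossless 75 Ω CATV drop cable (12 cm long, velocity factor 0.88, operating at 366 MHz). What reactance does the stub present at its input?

λ = v/f = 0.88·c / 366 MHz = 0.721 m
βl = 2π·l/λ = 2π × 0.166 = 59.9°
tan(βl) = 1.72
For an open-circuited stub, Z_in = −jZ_0·cot(βl) = −jZ_0/tan(βl)

X_in ≈ -43.5 Ω (capacitive)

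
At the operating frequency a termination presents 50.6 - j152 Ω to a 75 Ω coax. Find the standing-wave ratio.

VSWR ≈ 8.12

Γ = (Z_L − Z_0)/(Z_L + Z_0) = (-24.4 − j152)/(125.6 − j152)
|Γ| = 154/197 = 0.781
VSWR = (1 + |Γ|)/(1 − |Γ|) = 1.78/0.219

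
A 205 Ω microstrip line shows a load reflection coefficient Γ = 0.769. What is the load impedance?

Z_L = Z_0·(1 + Γ)/(1 − Γ) = 205·(1.77)/(0.231)

Z_L ≈ 1570 Ω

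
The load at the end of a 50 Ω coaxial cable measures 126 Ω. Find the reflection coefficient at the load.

Γ = (Z_L − Z_0)/(Z_L + Z_0) = (126 − 50)/(126 + 50) = 76/176

Γ = 0.432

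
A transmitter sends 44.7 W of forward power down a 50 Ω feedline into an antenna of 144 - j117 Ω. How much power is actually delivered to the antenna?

|Γ| = |(94 − j117)/(194 − j117)| = 0.662
|Γ|² = 0.439
P_refl = |Γ|²·P_inc = 19.6 W, P_del = (1 − |Γ|²)·P_inc = 25.1 W

P_delivered ≈ 25.1 W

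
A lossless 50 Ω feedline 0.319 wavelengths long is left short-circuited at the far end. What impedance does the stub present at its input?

Z_in ≈ −j108 Ω

βl = 2π × 0.319 = 115°
tan(βl) = -2.16
For a short-circuited stub, Z_in = jZ_0·tan(βl)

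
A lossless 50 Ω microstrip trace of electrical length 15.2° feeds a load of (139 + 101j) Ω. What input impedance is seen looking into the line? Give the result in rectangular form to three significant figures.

Z_in ≈ 193 − j68.8 Ω

tan(βl) = tan(15.2°) = 0.272
Z_in = Z_0·(Z_L + jZ_0·tanβl)/(Z_0 + jZ_L·tanβl)
     = 50·(139 + j115)/(22.6 + j37.8)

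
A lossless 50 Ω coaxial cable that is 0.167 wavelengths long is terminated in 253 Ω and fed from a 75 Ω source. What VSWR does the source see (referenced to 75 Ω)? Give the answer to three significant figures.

βl = 2π × 0.167 = 60.1°
tan(βl) = 1.74
Z_in = Z_0·(Z_L + jZ_0·tanβl)/(Z_0 + jZ_L·tanβl) = 13 − j27.3 Ω
Γ_s = (Z_in − Z_s)/(Z_in + Z_s) = (-62 − j27.3)/(88 − j27.3), |Γ_s| = 0.736
VSWR = (1 + |Γ_s|)/(1 − |Γ_s|)

VSWR ≈ 6.56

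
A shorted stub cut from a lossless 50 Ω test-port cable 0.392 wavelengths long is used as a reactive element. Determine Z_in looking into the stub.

Z_in ≈ −j40.3 Ω

βl = 2π × 0.392 = 141°
tan(βl) = -0.806
For a shorted stub, Z_in = jZ_0·tan(βl)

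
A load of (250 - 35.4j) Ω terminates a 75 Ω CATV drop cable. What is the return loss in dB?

Γ = (175 − j35.4)/(325 − j35.4), |Γ| = 0.546
RL = −20·log₁₀|Γ| = −20·log₁₀(0.546)

RL ≈ 5.25 dB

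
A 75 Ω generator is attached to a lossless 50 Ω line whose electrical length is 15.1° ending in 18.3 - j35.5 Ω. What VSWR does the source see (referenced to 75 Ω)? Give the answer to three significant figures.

VSWR ≈ 5.85

tan(βl) = 0.27
Z_in = Z_0·(Z_L + jZ_0·tanβl)/(Z_0 + jZ_L·tanβl) = 13.7 − j19.6 Ω
Γ_s = (Z_in − Z_s)/(Z_in + Z_s) = (-61.3 − j19.6)/(88.7 − j19.6), |Γ_s| = 0.708
VSWR = (1 + |Γ_s|)/(1 − |Γ_s|)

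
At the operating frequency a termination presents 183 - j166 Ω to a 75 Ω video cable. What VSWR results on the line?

VSWR ≈ 4.64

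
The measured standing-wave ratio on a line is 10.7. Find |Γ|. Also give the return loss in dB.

|Γ| ≈ 0.829; return loss ≈ 1.63 dB

|Γ| = (S − 1)/(S + 1) = (10.7 − 1)/(10.7 + 1) = 9.7/11.7
RL = −20·log₁₀|Γ| = −20·log₁₀(0.829)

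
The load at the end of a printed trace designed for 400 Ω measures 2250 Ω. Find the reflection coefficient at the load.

Γ = (Z_L − Z_0)/(Z_L + Z_0) = (2250 − 400)/(2250 + 400) = 1850/2650

Γ = 0.698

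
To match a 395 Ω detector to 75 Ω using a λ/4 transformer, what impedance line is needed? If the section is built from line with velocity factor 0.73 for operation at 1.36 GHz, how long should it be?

Z_qwt = √(Z_0·R_L) = √(75 × 395) = √29620
λ = 0.73·c/f = 0.161 m, so l = λ/4 = 0.0403 m

Z_qwt ≈ 172 Ω; length ≈ 4.03 cm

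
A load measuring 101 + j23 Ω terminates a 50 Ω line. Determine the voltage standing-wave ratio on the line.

Γ = (Z_L − Z_0)/(Z_L + Z_0) = (51 + j23)/(151 + j23)
|Γ| = 55.9/153 = 0.366
VSWR = (1 + |Γ|)/(1 − |Γ|) = 1.37/0.634

VSWR ≈ 2.16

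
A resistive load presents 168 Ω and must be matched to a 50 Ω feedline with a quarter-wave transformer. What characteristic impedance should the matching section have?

Z_qwt ≈ 91.7 Ω

Z_qwt = √(Z_0·R_L) = √(50 × 168) = √8400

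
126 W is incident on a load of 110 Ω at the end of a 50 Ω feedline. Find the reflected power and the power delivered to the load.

Γ = (110 − 50)/(110 + 50) = 0.375
|Γ|² = 0.141
P_refl = |Γ|²·P_inc = 17.7 W, P_del = (1 − |Γ|²)·P_inc = 108 W

P_reflected ≈ 17.7 W; P_delivered ≈ 108 W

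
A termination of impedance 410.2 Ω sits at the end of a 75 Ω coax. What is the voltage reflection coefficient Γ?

Γ = 0.691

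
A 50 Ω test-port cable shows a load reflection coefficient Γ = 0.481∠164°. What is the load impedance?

Z_L ≈ 17.8 + j6.15 Ω

Z_L = Z_0·(1 + Γ)/(1 − Γ) = 50·(0.538 + j0.133)/(1.46 − j0.133)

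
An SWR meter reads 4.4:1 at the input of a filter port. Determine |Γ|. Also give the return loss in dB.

|Γ| ≈ 0.63; return loss ≈ 4.02 dB

|Γ| = (S − 1)/(S + 1) = (4.4 − 1)/(4.4 + 1) = 3.4/5.4
RL = −20·log₁₀|Γ| = −20·log₁₀(0.63)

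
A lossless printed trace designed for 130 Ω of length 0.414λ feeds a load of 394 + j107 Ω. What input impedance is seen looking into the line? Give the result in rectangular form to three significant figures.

βl = 2π × 0.414 = 149°
tan(βl) = tan(149°) = -0.6
Z_in = Z_0·(Z_L + jZ_0·tanβl)/(Z_0 + jZ_L·tanβl)
     = 130·(394 + j29)/(194 − j236)

Z_in ≈ 96.8 + j137 Ω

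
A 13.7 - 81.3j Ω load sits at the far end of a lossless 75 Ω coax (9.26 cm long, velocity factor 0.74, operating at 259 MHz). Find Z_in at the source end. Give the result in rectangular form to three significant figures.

λ = v/f = 0.74·c / 259 MHz = 0.857 m
βl = 2π·l/λ = 2π × 0.108 = 38.9°
tan(βl) = tan(38.9°) = 0.807
Z_in = Z_0·(Z_L + jZ_0·tanβl)/(Z_0 + jZ_L·tanβl)
     = 75·(13.7 − j20.8)/(141 + j11.1)

Z_in ≈ 6.4 − j11.6 Ω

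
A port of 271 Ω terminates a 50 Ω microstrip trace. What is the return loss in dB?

Γ = (271 − 50)/(271 + 50) = 0.688
RL = −20·log₁₀|Γ| = −20·log₁₀(0.688)

RL ≈ 3.24 dB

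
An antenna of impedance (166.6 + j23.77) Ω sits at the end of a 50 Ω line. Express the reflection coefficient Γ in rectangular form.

Γ ≈ 0.544 + j0.0501

Γ = (Z_L − Z_0)/(Z_L + Z_0) = (116.6 + j23.77)/(216.6 + j23.77)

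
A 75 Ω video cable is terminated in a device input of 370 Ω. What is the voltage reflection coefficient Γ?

Γ = 0.663

Γ = (Z_L − Z_0)/(Z_L + Z_0) = (370 − 75)/(370 + 75) = 295/445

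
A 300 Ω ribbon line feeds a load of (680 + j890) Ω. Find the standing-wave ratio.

VSWR ≈ 6.44

Γ = (Z_L − Z_0)/(Z_L + Z_0) = (380 + j890)/(980 + j890)
|Γ| = 968/1320 = 0.731
VSWR = (1 + |Γ|)/(1 − |Γ|) = 1.73/0.269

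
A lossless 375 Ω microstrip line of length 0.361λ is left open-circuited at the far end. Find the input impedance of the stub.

βl = 2π × 0.361 = 130°
tan(βl) = -1.19
For an open-circuited stub, Z_in = −jZ_0·cot(βl) = −jZ_0/tan(βl)

Z_in ≈ +j314 Ω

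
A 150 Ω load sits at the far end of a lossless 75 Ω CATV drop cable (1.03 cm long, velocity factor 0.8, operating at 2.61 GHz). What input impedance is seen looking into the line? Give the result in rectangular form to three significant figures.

Z_in ≈ 66.5 − j49.2 Ω

λ = v/f = 0.8·c / 2.61 GHz = 0.092 m
βl = 2π·l/λ = 2π × 0.112 = 40.3°
tan(βl) = tan(40.3°) = 0.849
Z_in = Z_0·(Z_L + jZ_0·tanβl)/(Z_0 + jZ_L·tanβl)
     = 75·(150 + j63.7)/(75 + j127)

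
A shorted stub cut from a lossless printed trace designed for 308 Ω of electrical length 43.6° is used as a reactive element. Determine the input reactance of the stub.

tan(βl) = 0.952
For a shorted stub, Z_in = jZ_0·tan(βl)

X_in ≈ 293 Ω (inductive)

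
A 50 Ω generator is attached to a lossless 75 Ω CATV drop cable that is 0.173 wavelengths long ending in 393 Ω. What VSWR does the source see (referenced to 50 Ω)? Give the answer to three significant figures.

βl = 2π × 0.173 = 62.3°
tan(βl) = 1.9
Z_in = Z_0·(Z_L + jZ_0·tanβl)/(Z_0 + jZ_L·tanβl) = 18.1 − j37.6 Ω
Γ_s = (Z_in − Z_s)/(Z_in + Z_s) = (-31.9 − j37.6)/(68.1 − j37.6), |Γ_s| = 0.634
VSWR = (1 + |Γ_s|)/(1 − |Γ_s|)

VSWR ≈ 4.47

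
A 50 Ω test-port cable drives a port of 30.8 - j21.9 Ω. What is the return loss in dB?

RL ≈ 9.17 dB

Γ = (-19.2 − j21.9)/(80.8 − j21.9), |Γ| = 0.348
RL = −20·log₁₀|Γ| = −20·log₁₀(0.348)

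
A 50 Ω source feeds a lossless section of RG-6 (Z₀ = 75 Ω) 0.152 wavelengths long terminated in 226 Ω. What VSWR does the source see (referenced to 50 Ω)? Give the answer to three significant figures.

βl = 2π × 0.152 = 54.7°
tan(βl) = 1.41
Z_in = Z_0·(Z_L + jZ_0·tanβl)/(Z_0 + jZ_L·tanβl) = 35.4 − j44.8 Ω
Γ_s = (Z_in − Z_s)/(Z_in + Z_s) = (-14.6 − j44.8)/(85.4 − j44.8), |Γ_s| = 0.488
VSWR = (1 + |Γ_s|)/(1 − |Γ_s|)

VSWR ≈ 2.91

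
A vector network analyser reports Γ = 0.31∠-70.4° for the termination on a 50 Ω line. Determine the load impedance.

Z_L ≈ 50.9 − j32.9 Ω

Z_L = Z_0·(1 + Γ)/(1 − Γ) = 50·(1.1 − j0.292)/(0.896 + j0.292)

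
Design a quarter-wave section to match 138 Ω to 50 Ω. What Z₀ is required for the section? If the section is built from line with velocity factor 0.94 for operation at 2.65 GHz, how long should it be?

Z_qwt = √(Z_0·R_L) = √(50 × 138) = √6900
λ = 0.94·c/f = 0.106 m, so l = λ/4 = 0.0266 m

Z_qwt ≈ 83.1 Ω; length ≈ 2.66 cm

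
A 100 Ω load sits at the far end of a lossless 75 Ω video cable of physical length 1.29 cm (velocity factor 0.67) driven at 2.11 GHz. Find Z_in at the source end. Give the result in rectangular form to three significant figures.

λ = v/f = 0.67·c / 2.11 GHz = 0.0953 m
βl = 2π·l/λ = 2π × 0.135 = 48.8°
tan(βl) = tan(48.8°) = 1.14
Z_in = Z_0·(Z_L + jZ_0·tanβl)/(Z_0 + jZ_L·tanβl)
     = 75·(100 + j85.5)/(75 + j114)

Z_in ≈ 69.5 − j20.1 Ω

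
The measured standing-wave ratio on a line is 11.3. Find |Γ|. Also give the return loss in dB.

|Γ| = (S − 1)/(S + 1) = (11.3 − 1)/(11.3 + 1) = 10.3/12.3
RL = −20·log₁₀|Γ| = −20·log₁₀(0.837)

|Γ| ≈ 0.837; return loss ≈ 1.54 dB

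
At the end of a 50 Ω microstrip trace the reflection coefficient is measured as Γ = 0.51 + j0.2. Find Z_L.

Z_L = Z_0·(1 + Γ)/(1 − Γ) = 50·(1.51 + j0.2)/(0.49 − j0.2)

Z_L ≈ 125 + j71.4 Ω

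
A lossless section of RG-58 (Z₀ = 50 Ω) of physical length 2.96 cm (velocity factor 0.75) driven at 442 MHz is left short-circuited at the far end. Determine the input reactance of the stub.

λ = v/f = 0.75·c / 442 MHz = 0.509 m
βl = 2π·l/λ = 2π × 0.0581 = 20.9°
tan(βl) = 0.383
For a short-circuited stub, Z_in = jZ_0·tan(βl)

X_in ≈ 19.1 Ω (inductive)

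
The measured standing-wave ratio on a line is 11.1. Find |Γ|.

|Γ| ≈ 0.835

|Γ| = (S − 1)/(S + 1) = (11.1 − 1)/(11.1 + 1) = 10.1/12.1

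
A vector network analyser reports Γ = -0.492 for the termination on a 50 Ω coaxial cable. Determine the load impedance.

Z_L ≈ 17 Ω

Z_L = Z_0·(1 + Γ)/(1 − Γ) = 50·(0.508)/(1.49)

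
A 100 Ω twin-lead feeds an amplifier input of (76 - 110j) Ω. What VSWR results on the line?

VSWR ≈ 3.37

Γ = (Z_L − Z_0)/(Z_L + Z_0) = (-24 − j110)/(176 − j110)
|Γ| = 113/208 = 0.542
VSWR = (1 + |Γ|)/(1 − |Γ|) = 1.54/0.458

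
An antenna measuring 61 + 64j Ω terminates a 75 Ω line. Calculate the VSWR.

Γ = (Z_L − Z_0)/(Z_L + Z_0) = (-14 + j64)/(136 + j64)
|Γ| = 65.5/150 = 0.436
VSWR = (1 + |Γ|)/(1 − |Γ|) = 1.44/0.564

VSWR ≈ 2.55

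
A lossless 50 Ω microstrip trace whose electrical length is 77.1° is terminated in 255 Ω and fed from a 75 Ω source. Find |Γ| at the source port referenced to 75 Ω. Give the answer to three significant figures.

|Γ| ≈ 0.763

tan(βl) = 4.37
Z_in = Z_0·(Z_L + jZ_0·tanβl)/(Z_0 + jZ_L·tanβl) = 10.3 − j11 Ω
Γ_s = (Z_in − Z_s)/(Z_in + Z_s) = (-64.7 − j11)/(85.3 − j11), |Γ_s| = 0.763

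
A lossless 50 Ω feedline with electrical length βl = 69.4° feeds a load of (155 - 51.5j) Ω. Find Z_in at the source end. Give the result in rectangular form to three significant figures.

tan(βl) = tan(69.4°) = 2.66
Z_in = Z_0·(Z_L + jZ_0·tanβl)/(Z_0 + jZ_L·tanβl)
     = 50·(155 + j81.5)/(187 + j412)

Z_in ≈ 15.3 − j11.9 Ω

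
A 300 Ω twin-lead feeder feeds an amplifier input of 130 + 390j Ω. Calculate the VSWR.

Γ = (Z_L − Z_0)/(Z_L + Z_0) = (-170 + j390)/(430 + j390)
|Γ| = 425/581 = 0.733
VSWR = (1 + |Γ|)/(1 − |Γ|) = 1.73/0.267

VSWR ≈ 6.49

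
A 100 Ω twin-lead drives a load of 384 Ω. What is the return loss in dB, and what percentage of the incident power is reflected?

RL ≈ 4.63 dB; 34.4% of incident power reflected

Γ = (384 − 100)/(384 + 100) = 0.587
RL = −20·log₁₀(0.587) = 4.63 dB
P_refl/P_inc = |Γ|² = 0.344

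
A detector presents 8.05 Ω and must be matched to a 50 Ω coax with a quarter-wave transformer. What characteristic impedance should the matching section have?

Z_qwt ≈ 20.1 Ω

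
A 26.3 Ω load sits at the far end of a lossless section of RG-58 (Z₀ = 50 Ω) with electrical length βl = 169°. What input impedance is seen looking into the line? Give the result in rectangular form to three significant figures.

Z_in ≈ 27 − j6.96 Ω

tan(βl) = tan(169°) = -0.194
Z_in = Z_0·(Z_L + jZ_0·tanβl)/(Z_0 + jZ_L·tanβl)
     = 50·(26.3 − j9.72)/(50 − j5.11)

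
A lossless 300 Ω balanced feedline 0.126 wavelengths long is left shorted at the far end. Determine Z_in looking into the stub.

βl = 2π × 0.126 = 45.4°
tan(βl) = 1.01
For a shorted stub, Z_in = jZ_0·tan(βl)

Z_in ≈ +j304 Ω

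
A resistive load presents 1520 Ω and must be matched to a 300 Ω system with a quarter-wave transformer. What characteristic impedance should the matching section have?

Z_qwt ≈ 675 Ω

Z_qwt = √(Z_0·R_L) = √(300 × 1520) = √456000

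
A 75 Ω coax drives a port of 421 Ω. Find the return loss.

Γ = (421 − 75)/(421 + 75) = 0.698
RL = −20·log₁₀|Γ| = −20·log₁₀(0.698)

RL ≈ 3.13 dB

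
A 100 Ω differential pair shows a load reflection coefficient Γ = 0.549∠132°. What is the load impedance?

Z_L ≈ 34.3 + j40.1 Ω

Z_L = Z_0·(1 + Γ)/(1 − Γ) = 100·(0.633 + j0.408)/(1.37 − j0.408)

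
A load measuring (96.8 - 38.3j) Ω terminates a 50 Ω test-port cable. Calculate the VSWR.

Γ = (Z_L − Z_0)/(Z_L + Z_0) = (46.8 − j38.3)/(146.8 − j38.3)
|Γ| = 60.5/152 = 0.399
VSWR = (1 + |Γ|)/(1 − |Γ|) = 1.4/0.601

VSWR ≈ 2.33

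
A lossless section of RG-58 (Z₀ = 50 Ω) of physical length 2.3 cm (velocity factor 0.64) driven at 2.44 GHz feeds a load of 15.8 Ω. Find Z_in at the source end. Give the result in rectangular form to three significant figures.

Z_in ≈ 97.6 − j70.4 Ω

λ = v/f = 0.64·c / 2.44 GHz = 0.0787 m
βl = 2π·l/λ = 2π × 0.292 = 105°
tan(βl) = tan(105°) = -3.67
Z_in = Z_0·(Z_L + jZ_0·tanβl)/(Z_0 + jZ_L·tanβl)
     = 50·(15.8 − j184)/(50 − j58.1)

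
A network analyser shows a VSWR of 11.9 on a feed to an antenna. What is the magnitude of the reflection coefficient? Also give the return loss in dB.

|Γ| ≈ 0.845; return loss ≈ 1.46 dB

|Γ| = (S − 1)/(S + 1) = (11.9 − 1)/(11.9 + 1) = 10.9/12.9
RL = −20·log₁₀|Γ| = −20·log₁₀(0.845)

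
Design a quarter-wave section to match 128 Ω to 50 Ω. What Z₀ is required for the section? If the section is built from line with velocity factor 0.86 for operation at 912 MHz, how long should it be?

Z_qwt = √(Z_0·R_L) = √(50 × 128) = √6400
λ = 0.86·c/f = 0.283 m, so l = λ/4 = 0.0707 m

Z_qwt ≈ 80 Ω; length ≈ 7.07 cm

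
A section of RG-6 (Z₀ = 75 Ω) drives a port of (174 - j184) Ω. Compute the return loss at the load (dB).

RL ≈ 3.42 dB

Γ = (99 − j184)/(249 − j184), |Γ| = 0.675
RL = −20·log₁₀|Γ| = −20·log₁₀(0.675)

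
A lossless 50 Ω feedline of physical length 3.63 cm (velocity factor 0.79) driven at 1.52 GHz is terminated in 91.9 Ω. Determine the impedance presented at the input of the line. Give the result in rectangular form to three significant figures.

λ = v/f = 0.79·c / 1.52 GHz = 0.156 m
βl = 2π·l/λ = 2π × 0.233 = 83.8°
tan(βl) = tan(83.8°) = 9.22
Z_in = Z_0·(Z_L + jZ_0·tanβl)/(Z_0 + jZ_L·tanβl)
     = 50·(91.9 + j461)/(50 + j848)

Z_in ≈ 27.4 − j3.8 Ω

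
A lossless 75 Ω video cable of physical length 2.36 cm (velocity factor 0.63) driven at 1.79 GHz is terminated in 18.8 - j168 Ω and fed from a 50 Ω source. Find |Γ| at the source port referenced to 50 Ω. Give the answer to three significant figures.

|Γ| ≈ 0.891

λ = v/f = 0.63·c / 1.79 GHz = 0.106 m
βl = 2π·l/λ = 2π × 0.224 = 80.5°
tan(βl) = 5.95
Z_in = Z_0·(Z_L + jZ_0·tanβl)/(Z_0 + jZ_L·tanβl) = 3.3 + j19.1 Ω
Γ_s = (Z_in − Z_s)/(Z_in + Z_s) = (-46.7 + j19.1)/(53.3 + j19.1), |Γ_s| = 0.891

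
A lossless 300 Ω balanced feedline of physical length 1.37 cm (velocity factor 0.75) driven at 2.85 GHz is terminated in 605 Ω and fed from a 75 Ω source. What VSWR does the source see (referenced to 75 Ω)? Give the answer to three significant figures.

λ = v/f = 0.75·c / 2.85 GHz = 0.0789 m
βl = 2π·l/λ = 2π × 0.174 = 62.5°
tan(βl) = 1.92
Z_in = Z_0·(Z_L + jZ_0·tanβl)/(Z_0 + jZ_L·tanβl) = 177 − j111 Ω
Γ_s = (Z_in − Z_s)/(Z_in + Z_s) = (102 − j111)/(252 − j111), |Γ_s| = 0.547
VSWR = (1 + |Γ_s|)/(1 − |Γ_s|)

VSWR ≈ 3.41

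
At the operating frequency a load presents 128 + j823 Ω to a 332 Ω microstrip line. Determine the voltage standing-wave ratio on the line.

Γ = (Z_L − Z_0)/(Z_L + Z_0) = (-204 + j823)/(460 + j823)
|Γ| = 848/943 = 0.899
VSWR = (1 + |Γ|)/(1 − |Γ|) = 1.9/0.101

VSWR ≈ 18.9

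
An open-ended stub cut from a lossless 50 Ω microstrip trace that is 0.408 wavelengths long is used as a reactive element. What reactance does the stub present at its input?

X_in ≈ 76.6 Ω (inductive)

βl = 2π × 0.408 = 147°
tan(βl) = -0.652
For an open-ended stub, Z_in = −jZ_0·cot(βl) = −jZ_0/tan(βl)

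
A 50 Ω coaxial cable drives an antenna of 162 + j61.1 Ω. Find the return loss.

RL ≈ 4.76 dB

Γ = (112 + j61.1)/(212 + j61.1), |Γ| = 0.578
RL = −20·log₁₀|Γ| = −20·log₁₀(0.578)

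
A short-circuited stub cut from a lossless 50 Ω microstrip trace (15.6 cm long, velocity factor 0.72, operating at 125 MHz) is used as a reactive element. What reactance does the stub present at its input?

λ = v/f = 0.72·c / 125 MHz = 1.73 m
βl = 2π·l/λ = 2π × 0.0903 = 32.5°
tan(βl) = 0.637
For a short-circuited stub, Z_in = jZ_0·tan(βl)

X_in ≈ 31.9 Ω (inductive)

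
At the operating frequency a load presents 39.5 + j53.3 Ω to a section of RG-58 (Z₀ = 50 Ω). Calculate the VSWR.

VSWR ≈ 3.18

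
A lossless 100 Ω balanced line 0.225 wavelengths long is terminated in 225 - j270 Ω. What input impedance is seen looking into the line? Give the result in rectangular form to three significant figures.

Z_in ≈ 17.4 + j6.3 Ω

βl = 2π × 0.225 = 81°
tan(βl) = tan(81°) = 6.31
Z_in = Z_0·(Z_L + jZ_0·tanβl)/(Z_0 + jZ_L·tanβl)
     = 100·(225 + j361)/(1800 + j1420)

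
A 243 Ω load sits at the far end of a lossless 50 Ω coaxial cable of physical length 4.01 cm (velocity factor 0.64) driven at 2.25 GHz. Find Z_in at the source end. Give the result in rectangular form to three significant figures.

λ = v/f = 0.64·c / 2.25 GHz = 0.0853 m
βl = 2π·l/λ = 2π × 0.47 = 169°
tan(βl) = tan(169°) = -0.191
Z_in = Z_0·(Z_L + jZ_0·tanβl)/(Z_0 + jZ_L·tanβl)
     = 50·(243 − j9.56)/(50 − j46.5)

Z_in ≈ 135 + j116 Ω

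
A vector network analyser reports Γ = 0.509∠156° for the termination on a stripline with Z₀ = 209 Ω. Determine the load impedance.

Z_L = Z_0·(1 + Γ)/(1 − Γ) = 209·(0.535 + j0.207)/(1.46 − j0.207)

Z_L ≈ 70.7 + j39.5 Ω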